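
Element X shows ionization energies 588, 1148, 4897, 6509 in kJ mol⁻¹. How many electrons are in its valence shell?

Look for the largest jump between consecutive ionization energies: IE3/IE2 ≈ 4.3, far larger than any earlier ratio.
That jump marks the point where a core electron is being removed. So the atom has 2 valence electrons.

2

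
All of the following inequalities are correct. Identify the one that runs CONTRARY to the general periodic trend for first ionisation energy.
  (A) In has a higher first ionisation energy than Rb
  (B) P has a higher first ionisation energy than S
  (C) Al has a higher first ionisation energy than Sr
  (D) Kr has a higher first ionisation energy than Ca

(B)

The general trend: first ionisation energy increases across a period and decreases down a group.
(A) In (period 5, group 13) vs Rb (period 5, group 1): the stated order agrees with the simple trend.
(B) P (period 3, group 15) vs S (period 3, group 16): the stated order contradicts the simple trend.
(C) Al (period 3, group 13) vs Sr (period 5, group 2): the stated order agrees with the simple trend.
(D) Kr (period 4, group 18) vs Ca (period 4, group 2): the stated order agrees with the simple trend.
The exception is (B): S (3p⁴) ionizes more easily than half-filled P (3p³) because the paired 3p electron in S is pushed out by e⁻–e⁻ repulsion.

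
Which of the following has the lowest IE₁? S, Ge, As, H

Ge

H is in period 1, group 1; S is in period 3, group 16; Ge is in period 4, group 14; As is in period 4, group 15.
First ionization energy rises across a period (greater Z_eff holds electrons more tightly) and falls down a group (valence electrons are farther from the nucleus).
Neither a single period nor a single group — weigh both effects.
As > Ge: both are in period 4; the period trend gives As the larger value.
S > As: both effects reinforce here, so S is clearly the higher of the two.
H > S: the two effects oppose for this pair; the down-group effect wins (1312 vs 1000 kJ/mol).
Tabulated first ionization energy (kJ/mol): H 1312, S 1000, Ge 762, As 947.
The lowest IE₁ among these belongs to Ge.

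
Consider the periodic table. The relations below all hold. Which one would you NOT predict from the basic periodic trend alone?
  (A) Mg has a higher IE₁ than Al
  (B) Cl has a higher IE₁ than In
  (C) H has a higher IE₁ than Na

(A)

The general trend: IE₁ increases across a period and decreases down a group.
(A) Mg (period 3, group 2) vs Al (period 3, group 13): the stated order contradicts the simple trend.
(B) Cl (period 3, group 17) vs In (period 5, group 13): the stated order agrees with the simple trend.
(C) H (period 1, group 1) vs Na (period 3, group 1): the stated order agrees with the simple trend.
The exception is (A): Al's single 3p electron is easier to remove than one from Mg's filled 3s².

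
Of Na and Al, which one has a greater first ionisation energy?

Al

Na is in period 3, group 1; Al is in period 3, group 13.
Across a period the outer electron is held more tightly (higher IE₁); down a group it sits in a higher shell, more shielded, and comes off more easily.
All lie in period 3, so first ionization energy increases left to right.
So Al has the greater first ionisation energy (Al > Na).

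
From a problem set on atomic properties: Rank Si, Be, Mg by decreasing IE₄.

Be, Mg, Si

Consider each +3 ion: Si³⁺ still has 1 valence electron; Be³⁺ is already 1 electron into the core; Mg³⁺ is already 1 electron into the core.
Breaking into a closed-shell core is much more expensive than removing a leftover valence electron — Mg and Be have the largest IE_4 here.
Approximate IE_4 values (kJ/mol): Si 4356, Be 21007, Mg 10543.
Overall IE_4 order: Si < Mg < Be.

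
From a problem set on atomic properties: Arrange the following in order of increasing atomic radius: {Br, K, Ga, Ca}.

Br < Ga < Ca < K

K is in period 4, group 1; Ca is in period 4, group 2; Ga is in period 4, group 13; Br is in period 4, group 17.
Atomic radius shrinks across a period as nuclear charge pulls the same shell inward, and grows down a group as new shells are added.
All lie in period 4, so atomic radius increases right to left.
So from smallest to largest: Br < Ga < Ca < K.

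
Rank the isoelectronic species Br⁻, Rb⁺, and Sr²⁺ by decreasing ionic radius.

Br⁻ > Rb⁺ > Sr²⁺

All of these have 36 electrons, so size is governed by nuclear charge alone: the more protons, the stronger the pull on the same electron cloud, and the smaller the ion.
Nuclear charges: Sr²⁺ (Z=38), Rb⁺ (Z=37), Br⁻ (Z=35).
Largest to smallest: Br⁻ > Rb⁺ > Sr²⁺.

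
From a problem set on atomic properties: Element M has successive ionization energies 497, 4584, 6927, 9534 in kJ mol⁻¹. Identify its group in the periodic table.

Look for the largest jump between consecutive ionization energies: IE2/IE1 ≈ 9.2, far larger than any earlier ratio.
That jump marks the point where a core electron is being removed. So the atom has 1 valence electron.
A main-group element with 1 valence electron is in group 1.

Group 1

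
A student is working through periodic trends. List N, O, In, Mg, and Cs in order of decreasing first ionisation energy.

First ionization energy rises across a period (greater Z_eff holds electrons more tightly) and falls down a group (valence electrons are farther from the nucleus).
These span different periods and groups, so the two trends combine.
In > Cs: both effects reinforce here, so In is clearly the higher of the two.
Mg > In: period and group pull opposite ways; the down-group shift dominates (738 vs 558 kJ/mol).
O > Mg: relative to Mg, both the across-period and down-group shifts push O's first ionization energy up.
N > O: this pair runs against the simple trend — see the exception note.
Note the exception: N has a higher first ionization energy than O, contrary to the simple trend — pairing an electron in O's 2p⁴ costs repulsion energy, so O ionizes more easily than half-filled N (2p³).
For reference (kJ/mol): N 1402, O 1314, Mg 738, In 558, Cs 376.
So from highest to lowest: N > O > Mg > In > Cs.

N > O > Mg > In > Cs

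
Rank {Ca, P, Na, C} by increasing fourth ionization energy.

P < C < Ca < Na

IE_4 is the cost of taking one more electron from the +3 cation: Ca³⁺ is already 1 electron into the core; P³⁺ still has 2 valence electrons; Na³⁺ is already 2 electrons into the core; C³⁺ still has 1 valence electron.
Breaking into a closed-shell core is much more expensive than removing a leftover valence electron — Ca and Na have the largest IE_4 here.
Valence configurations: P³⁺ [Ne]3s², C³⁺ [He]2s¹.
Tabulated IE_4 (kJ/mol): Ca 6491, P 4964, Na 9543, C 6223.
Overall IE_4 order: P < C < Ca < Na.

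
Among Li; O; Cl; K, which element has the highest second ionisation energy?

Li

After 1 electron has been removed, what remains? Li⁺ is the bare [He] core; O⁺ still has 5 valence electrons; Cl⁺ still has 6 valence electrons; K⁺ is the bare [Ar] core.
Usually core removal costs more than valence removal, but here the competition is close: a tightly held n=2 valence electron can cost more to remove than an n=3 core electron, so the actual values have to decide it.
Valence configurations: O⁺ [He]2s²2p³, Cl⁺ [Ne]3s²3p⁴.
Tabulated IE_2 (kJ/mol): Li 7298, O 3388, Cl 2298, K 3052.
Hence IE_2: Cl < K < O < Li.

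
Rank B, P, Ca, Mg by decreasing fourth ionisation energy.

IE_4 is the cost of taking one more electron from the +3 cation: B³⁺ is the bare [He] core; P³⁺ still has 2 valence electrons; Ca³⁺ is already 1 electron into the core; Mg³⁺ is already 1 electron into the core.
Core electrons are held far more tightly than valence electrons, so Ca, Mg and B top the IE_4 order.
Approximate IE_4 values (kJ/mol): B 25026, P 4964, Ca 6491, Mg 10543.
Putting it together, IE_4: P < Ca < Mg < B.

B > Mg > Ca > P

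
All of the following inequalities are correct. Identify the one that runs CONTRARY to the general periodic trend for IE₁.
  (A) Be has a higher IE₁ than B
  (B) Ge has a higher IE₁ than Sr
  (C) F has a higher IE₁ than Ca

(A)

The general trend: IE₁ increases across a period and decreases down a group.
(A) Be (period 2, group 2) vs B (period 2, group 13): the stated order contradicts the simple trend.
(B) Ge (period 4, group 14) vs Sr (period 5, group 2): the stated order agrees with the simple trend.
(C) F (period 2, group 17) vs Ca (period 4, group 2): the stated order agrees with the simple trend.
The exception is (A): removing B's lone 2p electron is easier than breaking Be's filled 2s².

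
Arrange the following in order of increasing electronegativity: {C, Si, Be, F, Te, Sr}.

Be is in period 2, group 2; C is in period 2, group 14; F is in period 2, group 17; Si is in period 3, group 14; Sr is in period 5, group 2; Te is in period 5, group 16.
Electronegativity increases across a period and decreases down a group, tracking effective nuclear charge and atomic size.
Here both period and group differ, so the two effects have to be weighed against each other.
Be > Sr: Be sits above Sr in group 2, so the down-group effect alone puts Be higher.
Si > Be: the two effects oppose for this pair; the across-period effect wins (1.90 vs 1.57).
Te > Si: the two effects oppose for this pair; the across-period effect wins (2.10 vs 1.90).
C > Te: the two effects oppose for this pair; the down-group effect wins (2.55 vs 2.10).
F > C: both are in period 2; the period trend gives F the larger value.
Approximate values (Pauling): Be 1.57, C 2.55, F 3.98, Si 1.90, Sr 0.95, Te 2.10.
So from lowest to highest: Sr < Be < Si < Te < C < F.

Sr < Be < Si < Te < C < F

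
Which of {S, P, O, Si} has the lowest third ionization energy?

P

The third ionization energy removes an electron from the +2 ion. For each element: S²⁺ still has 4 valence electrons; P²⁺ still has 3 valence electrons; O²⁺ still has 4 valence electrons; Si²⁺ still has 2 valence electrons.
All are still removing valence electrons, so compare the +2 ions as you would atoms: IE_3 generally rises across a period (higher Z_eff) and falls down a group (larger shell), subject to the usual subshell exceptions.
Valence configurations: S²⁺ [Ne]3s²3p², P²⁺ [Ne]3s²3p¹, O²⁺ [He]2s²2p², Si²⁺ [Ne]3s².
P²⁺ loses a lone 3p electron whereas Si²⁺ must break into a filled 3s² pair, so IE_3(Si) > IE_3(P) even though P has the higher nuclear charge.
Tabulated IE_3 (kJ/mol): S 3357, P 2914, O 5300, Si 3232.
So the third ionization energies run P < Si < S < O.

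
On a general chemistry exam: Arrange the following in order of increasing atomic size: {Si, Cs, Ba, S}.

Si is in period 3, group 14; S is in period 3, group 16; Cs is in period 6, group 1; Ba is in period 6, group 2.
Atomic radius shrinks across a period as nuclear charge pulls the same shell inward, and grows down a group as new shells are added.
Neither a single period nor a single group — weigh both effects.
Si > S: Si lies to the left of S in period 3, so the across-period effect alone puts Si larger.
Ba > Si: both effects reinforce here, so Ba is clearly the larger of the two.
Cs > Ba: both are in period 6; the period trend gives Cs the larger value.
Tabulated atomic radius (pm): Si 116, S 103, Cs 232, Ba 196.
So from smallest to largest: S < Si < Ba < Cs.

S, Si, Ba, Cs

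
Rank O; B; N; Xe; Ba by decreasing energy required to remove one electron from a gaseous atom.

N > O > Xe > B > Ba

B is in period 2, group 13; N is in period 2, group 15; O is in period 2, group 16; Xe is in period 5, group 18; Ba is in period 6, group 2.
Removing the outermost electron gets harder across a period and easier down a group.
Here both period and group differ, so the two effects have to be weighed against each other.
B > Ba: relative to Ba, both the across-period and down-group shifts push B's first ionization energy up.
Xe > B: the two effects oppose for this pair; the across-period effect wins (1170 vs 801 kJ/mol).
O > Xe: period and group pull opposite ways; the down-group shift dominates (1314 vs 1170 kJ/mol).
N > O: this pair runs against the simple trend — see the exception note.
Note the exception: N has a higher first ionization energy than O, contrary to the simple trend — pairing an electron in O's 2p⁴ costs repulsion energy, so O ionizes more easily than half-filled N (2p³).
For reference (kJ/mol): B 801, N 1402, O 1314, Xe 1170, Ba 503.
So from highest to lowest: N > O > Xe > B > Ba.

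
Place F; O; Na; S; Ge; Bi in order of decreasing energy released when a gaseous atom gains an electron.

F > S > O > Ge > Bi > Na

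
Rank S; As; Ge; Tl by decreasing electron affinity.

S > Ge > As > Tl

S is in period 3, group 16; Ge is in period 4, group 14; As is in period 4, group 15; Tl is in period 6, group 13.
Adding an electron releases more energy for atoms nearer the top right (short of the noble gases).
Here both period and group differ, so the two effects have to be weighed against each other.
As > Tl: both effects reinforce here, so As is clearly the higher of the two.
Ge > As: this pair runs against the simple trend — see the exception note.
S > Ge: relative to Ge, both the across-period and down-group shifts push S's electron affinity up.
Note the exception: Ge has a higher electron affinity than As, contrary to the simple trend — adding an electron to As's half-filled 4p³ is unfavourable, so Ge (4p²) has the more exothermic EA.
For reference (kJ/mol): S 200, Ge 119, As 78, Tl 19.
So from highest to lowest: S > Ge > As > Tl.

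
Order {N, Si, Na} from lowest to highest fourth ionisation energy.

Si < N < Na

IE_4 is the cost of taking one more electron from the +3 cation: N³⁺ still has 2 valence electrons; Si³⁺ still has 1 valence electron; Na³⁺ is already 2 electrons into the core.
Core electrons are held far more tightly than valence electrons, so Na tops the IE_4 order.
Valence configurations: N³⁺ [He]2s², Si³⁺ [Ne]3s¹.
Approximate IE_4 values (kJ/mol): N 7475, Si 4356, Na 9543.
Putting it together, IE_4: Si < N < Na.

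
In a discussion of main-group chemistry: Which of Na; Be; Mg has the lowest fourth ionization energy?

Consider each +3 ion: Na³⁺ is already 2 electrons into the core; Be³⁺ is already 1 electron into the core; Mg³⁺ is already 1 electron into the core.
All of these are removing an electron from a noble-gas core or deeper; the smaller core (lower principal quantum number) is held far more tightly, and within a period the higher nuclear charge binds the same core more tightly.
The numbers (kJ/mol): Na 9543, Be 21007, Mg 10543.
So the fourth ionization energies run Na < Mg < Be.

Na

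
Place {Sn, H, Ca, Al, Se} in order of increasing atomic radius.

H is in period 1, group 1; Al is in period 3, group 13; Ca is in period 4, group 2; Se is in period 4, group 16; Sn is in period 5, group 14.
Radius decreases left→right (rising Z_eff, same n) and increases top→bottom (higher n).
Neither a single period nor a single group — weigh both effects.
Se > H: the two effects oppose for this pair; the down-group effect wins (116 vs 32 pm).
Al > Se: period and group pull opposite ways; the across-period shift dominates (126 vs 116 pm).
Sn > Al: the two effects oppose for this pair; the down-group effect wins (140 vs 126 pm).
Ca > Sn: the two effects oppose for this pair; the across-period effect wins (171 vs 140 pm).
Approximate values (pm): H 32, Al 126, Ca 171, Se 116, Sn 140.
So from smallest to largest: H < Se < Al < Sn < Ca.

H, Se, Al, Sn, Ca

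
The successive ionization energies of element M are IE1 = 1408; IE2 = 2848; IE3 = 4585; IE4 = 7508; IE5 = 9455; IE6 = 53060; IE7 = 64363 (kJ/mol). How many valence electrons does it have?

5

Look for the largest jump between consecutive ionization energies: IE6/IE5 ≈ 5.6, far larger than any earlier ratio.
That jump marks the point where a core electron is being removed. So the atom has 5 valence electrons.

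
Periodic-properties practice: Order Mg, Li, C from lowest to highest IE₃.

C < Mg < Li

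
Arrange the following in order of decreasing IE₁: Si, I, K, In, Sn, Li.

I, Si, Sn, In, Li, K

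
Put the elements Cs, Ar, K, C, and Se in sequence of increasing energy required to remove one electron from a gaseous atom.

Removing the outermost electron gets harder across a period and easier down a group.
These span different periods and groups, so the two trends combine.
K > Cs: K sits above Cs in group 1, so the down-group effect alone puts K higher.
Se > K: both are in period 4; the period trend gives Se the larger value.
C > Se: the two effects oppose for this pair; the down-group effect wins (1086 vs 941 kJ/mol).
Ar > C: the two effects oppose for this pair; the across-period effect wins (1521 vs 1086 kJ/mol).
Approximate values (kJ/mol): C 1086, Ar 1521, K 419, Se 941, Cs 376.
So from lowest to highest: Cs < K < Se < C < Ar.

Cs < K < Se < C < Ar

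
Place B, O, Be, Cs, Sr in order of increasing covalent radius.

Be is in period 2, group 2; B is in period 2, group 13; O is in period 2, group 16; Sr is in period 5, group 2; Cs is in period 6, group 1.
Atomic radius shrinks across a period as nuclear charge pulls the same shell inward, and grows down a group as new shells are added.
Here both period and group differ, so the two effects have to be weighed against each other.
B > O: both are in period 2; the period trend gives B the larger value.
Be > B: both are in period 2; the period trend gives Be the larger value.
Sr > Be: they share group 2; the group trend gives Sr the larger value.
Cs > Sr: relative to Sr, both the across-period and down-group shifts push Cs's atomic radius up.
Approximate values (pm): Be 102, B 85, O 63, Sr 185, Cs 232.
So from smallest to largest: O < B < Be < Sr < Cs.

O < B < Be < Sr < Cs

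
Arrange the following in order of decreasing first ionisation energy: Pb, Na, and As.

As > Pb > Na

Removing the outermost electron gets harder across a period and easier down a group.
Neither a single period nor a single group — weigh both effects.
Pb > Na: the two effects oppose for this pair; the across-period effect wins (716 vs 496 kJ/mol).
As > Pb: both effects reinforce here, so As is clearly the higher of the two.
Approximate values (kJ/mol): Na 496, As 947, Pb 716.
So from highest to lowest: As > Pb > Na.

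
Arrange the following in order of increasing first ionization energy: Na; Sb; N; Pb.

Na, Pb, Sb, N

N is in period 2, group 15; Na is in period 3, group 1; Sb is in period 5, group 15; Pb is in period 6, group 14.
Across a period the outer electron is held more tightly (higher IE₁); down a group it sits in a higher shell, more shielded, and comes off more easily.
These span different periods and groups, so the two trends combine.
Pb > Na: the two effects oppose for this pair; the across-period effect wins (716 vs 496 kJ/mol).
Sb > Pb: relative to Pb, both the across-period and down-group shifts push Sb's first ionization energy up.
N > Sb: N sits above Sb in group 15, so the down-group effect alone puts N higher.
Approximate values (kJ/mol): N 1402, Na 496, Sb 831, Pb 716.
So from lowest to highest: Na < Pb < Sb < N.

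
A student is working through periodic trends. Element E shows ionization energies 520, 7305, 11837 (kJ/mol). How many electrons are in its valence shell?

1

Look for the largest jump between consecutive ionization energies: IE2/IE1 ≈ 14.0, far larger than any earlier ratio.
That jump marks the point where a core electron is being removed. So the atom has 1 valence electron.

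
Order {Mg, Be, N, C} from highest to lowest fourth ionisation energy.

Be, Mg, N, C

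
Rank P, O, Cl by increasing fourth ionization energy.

P < Cl < O

IE_4 is the cost of taking one more electron from the +3 cation: P³⁺ still has 2 valence electrons; O³⁺ still has 3 valence electrons; Cl³⁺ still has 4 valence electrons.
All are still removing valence electrons, so compare the +3 ions as you would atoms: IE_4 generally rises across a period (higher Z_eff) and falls down a group (larger shell), subject to the usual subshell exceptions.
Valence configurations: P³⁺ [Ne]3s², O³⁺ [He]2s²2p¹, Cl³⁺ [Ne]3s²3p².
Tabulated IE_4 (kJ/mol): P 4964, O 7469, Cl 5159.
So the fourth ionization energies run P < Cl < O.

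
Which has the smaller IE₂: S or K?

After 1 electron has been removed, what remains? S⁺ still has 5 valence electrons; K⁺ is the bare [Ar] core.
Core electrons are held far more tightly than valence electrons, so K tops the IE_2 order.
The numbers (kJ/mol): S 2252, K 3052.
Overall IE_2 order: S < K.

S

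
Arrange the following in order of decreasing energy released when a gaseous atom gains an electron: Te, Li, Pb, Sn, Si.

Li is in period 2, group 1; Si is in period 3, group 14; Sn is in period 5, group 14; Te is in period 5, group 16; Pb is in period 6, group 14.
Electron affinity generally becomes more exothermic across a period toward the halogens and less exothermic down a group.
Neither a single period nor a single group — weigh both effects.
Li > Pb: the two effects oppose for this pair; the down-group effect wins (60 vs 35 kJ/mol).
Sn > Li: period and group pull opposite ways; the across-period shift dominates (107 vs 60 kJ/mol).
Si > Sn: Si sits above Sn in group 14, so the down-group effect alone puts Si higher.
Te > Si: the two effects oppose for this pair; the across-period effect wins (190 vs 134 kJ/mol).
Tabulated electron affinity (kJ/mol): Li 60, Si 134, Sn 107, Te 190, Pb 35.
So from highest to lowest: Te > Si > Sn > Li > Pb.

Te > Si > Sn > Li > Pb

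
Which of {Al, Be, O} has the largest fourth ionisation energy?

IE_4 is the cost of taking one more electron from the +3 cation: Al³⁺ is the bare [Ne] core; Be³⁺ is already 1 electron into the core; O³⁺ still has 3 valence electrons.
Core electrons are held far more tightly than valence electrons, so Al and Be top the IE_4 order.
Tabulated IE_4 (kJ/mol): Al 11577, Be 21007, O 7469.
Hence IE_4: O < Al < Be.

Be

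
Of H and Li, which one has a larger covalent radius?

Li

H is in period 1, group 1; Li is in period 2, group 1.
Atomic radius shrinks across a period as nuclear charge pulls the same shell inward, and grows down a group as new shells are added.
All are in group 1, so atomic radius increases down the group.
So Li has the larger covalent radius (Li > H).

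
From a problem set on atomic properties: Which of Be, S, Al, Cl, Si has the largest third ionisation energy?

Be

IE_3 is the cost of taking one more electron from the +2 cation: Be²⁺ is the bare [He] core; S²⁺ still has 4 valence electrons; Al²⁺ still has 1 valence electron; Cl²⁺ still has 5 valence electrons; Si²⁺ still has 2 valence electrons.
Core electrons are held far more tightly than valence electrons, so Be tops the IE_3 order.
Valence configurations: S²⁺ [Ne]3s²3p², Al²⁺ [Ne]3s¹, Cl²⁺ [Ne]3s²3p³, Si²⁺ [Ne]3s².
The numbers (kJ/mol): Be 14849, S 3357, Al 2745, Cl 3822, Si 3232.
So the third ionization energies run Al < Si < S < Cl < Be.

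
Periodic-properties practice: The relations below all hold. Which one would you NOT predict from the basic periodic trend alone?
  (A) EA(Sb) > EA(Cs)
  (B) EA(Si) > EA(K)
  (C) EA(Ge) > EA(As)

(C)

The general trend: electron affinity increases across a period and decreases down a group.
(A) Sb (period 5, group 15) vs Cs (period 6, group 1): the stated order agrees with the simple trend.
(B) Si (period 3, group 14) vs K (period 4, group 1): the stated order agrees with the simple trend.
(C) Ge (period 4, group 14) vs As (period 4, group 15): the stated order contradicts the simple trend.
The exception is (C): adding an electron to As's half-filled 4p³ is unfavourable, so Ge (4p²) has the more exothermic EA.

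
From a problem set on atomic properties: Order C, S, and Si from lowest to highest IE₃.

Si < S < C

Consider each +2 ion: C²⁺ still has 2 valence electrons; S²⁺ still has 4 valence electrons; Si²⁺ still has 2 valence electrons.
All are still removing valence electrons, so compare the +2 ions as you would atoms: IE_3 generally rises across a period (higher Z_eff) and falls down a group (larger shell), subject to the usual subshell exceptions.
Valence configurations: C²⁺ [He]2s², S²⁺ [Ne]3s²3p², Si²⁺ [Ne]3s².
Tabulated IE_3 (kJ/mol): C 4620, S 3357, Si 3232.
Putting it together, IE_3: Si < S < C.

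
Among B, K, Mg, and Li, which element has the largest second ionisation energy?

Consider each +1 ion: B⁺ still has 2 valence electrons; K⁺ is the bare [Ar] core; Mg⁺ still has 1 valence electron; Li⁺ is the bare [He] core.
Breaking into a closed-shell core is much more expensive than removing a leftover valence electron — K and Li have the largest IE_2 here.
Valence configurations: B⁺ [He]2s², Mg⁺ [Ne]3s¹.
Approximate IE_2 values (kJ/mol): B 2427, K 3052, Mg 1451, Li 7298.
Overall IE_2 order: Mg < B < K < Li.

Li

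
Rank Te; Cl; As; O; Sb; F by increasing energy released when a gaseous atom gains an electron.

O is in period 2, group 16; F is in period 2, group 17; Cl is in period 3, group 17; As is in period 4, group 15; Sb is in period 5, group 15; Te is in period 5, group 16.
Electron affinity generally becomes more exothermic across a period toward the halogens and less exothermic down a group.
Here both period and group differ, so the two effects have to be weighed against each other.
Sb > As: this pair runs against the simple trend — see the exception note.
O > Sb: relative to Sb, both the across-period and down-group shifts push O's electron affinity up.
Te > O: this pair runs against the simple trend — see the exception note.
F > Te: both effects reinforce here, so F is clearly the higher of the two.
Cl > F: this pair runs against the simple trend — see the exception note.
Note the exception: Sb has a higher electron affinity than As, contrary to the simple trend — both are half-filled np³, but the pairing/repulsion penalty for the added electron shrinks as the p orbitals become larger and more diffuse down the group, and for Sb that outweighs the weaker nuclear attraction.
Note the exception: Te has a higher electron affinity than O, contrary to the simple trend — O's compact 2p subshell gives strong electron–electron repulsion on the added electron.
Note the exception: Cl has a higher electron affinity than F, contrary to the simple trend — F's small 2p subshell makes the incoming electron feel strong e⁻–e⁻ repulsion, so Cl actually releases more energy on gaining an electron.
Approximate values (kJ/mol): O 141, F 328, Cl 349, As 78, Sb 103, Te 190.
So from lowest to highest: As < Sb < O < Te < F < Cl.

As, Sb, O, Te, F, Cl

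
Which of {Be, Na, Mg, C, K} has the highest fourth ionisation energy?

Be

After 3 electrons have been removed, what remains? Be³⁺ is already 1 electron into the core; Na³⁺ is already 2 electrons into the core; Mg³⁺ is already 1 electron into the core; C³⁺ still has 1 valence electron; K³⁺ is already 2 electrons into the core.
Usually core removal costs more than valence removal, but here the competition is close: a tightly held n=2 valence electron can cost more to remove than an n=3 core electron, so the actual values have to decide it.
Tabulated IE_4 (kJ/mol): Be 21007, Na 9543, Mg 10543, C 6223, K 5877.
Hence IE_4: K < C < Na < Mg < Be.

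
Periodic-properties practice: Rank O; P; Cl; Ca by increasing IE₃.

IE_3 is the cost of taking one more electron from the +2 cation: O²⁺ still has 4 valence electrons; P²⁺ still has 3 valence electrons; Cl²⁺ still has 5 valence electrons; Ca²⁺ is the bare [Ar] core.
Usually core removal costs more than valence removal, but here the competition is close: a tightly held n=2 valence electron can cost more to remove than an n=3 core electron, so the actual values have to decide it.
Valence configurations: O²⁺ [He]2s²2p², P²⁺ [Ne]3s²3p¹, Cl²⁺ [Ne]3s²3p³.
The numbers (kJ/mol): O 5300, P 2914, Cl 3822, Ca 4912.
So the third ionization energies run P < Cl < Ca < O.

P < Cl < Ca < O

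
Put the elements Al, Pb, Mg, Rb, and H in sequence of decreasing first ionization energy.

H is in period 1, group 1; Mg is in period 3, group 2; Al is in period 3, group 13; Rb is in period 5, group 1; Pb is in period 6, group 14.
IE₁ increases left→right with effective nuclear charge and decreases top→bottom as the valence shell moves farther out.
These span different periods and groups, so the two trends combine.
Al > Rb: relative to Rb, both the across-period and down-group shifts push Al's first ionization energy up.
Pb > Al: the two effects oppose for this pair; the across-period effect wins (716 vs 578 kJ/mol).
Mg > Pb: period and group pull opposite ways; the down-group shift dominates (738 vs 716 kJ/mol).
H > Mg: period and group pull opposite ways; the down-group shift dominates (1312 vs 738 kJ/mol).
Note the exception: Mg has a higher first ionization energy than Al, contrary to the simple trend — Al's single 3p electron is easier to remove than one from Mg's filled 3s².
Approximate values (kJ/mol): H 1312, Mg 738, Al 578, Rb 403, Pb 716.
So from highest to lowest: H > Mg > Pb > Al > Rb.

H, Mg, Pb, Al, Rb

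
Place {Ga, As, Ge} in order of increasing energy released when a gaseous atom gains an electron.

Ga is in period 4, group 13; Ge is in period 4, group 14; As is in period 4, group 15.
Electron affinity generally becomes more exothermic across a period toward the halogens and less exothermic down a group.
All lie in period 4; the across-period trend (electron affinity increases left to right) applies, with the exception below.
Note the exception: Ge has a higher electron affinity than As, contrary to the simple trend — adding an electron to As's half-filled 4p³ is unfavourable, so Ge (4p²) has the more exothermic EA.
Approximate values (kJ/mol): Ga 29, Ge 119, As 78.
So from lowest to highest: Ga < As < Ge.

Ga < As < Ge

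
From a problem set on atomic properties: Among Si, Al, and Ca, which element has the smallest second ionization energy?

Ca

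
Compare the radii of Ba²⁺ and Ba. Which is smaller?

Forming Ba²⁺ removes 2 electrons from Ba. Fewer electrons for the same nuclear charge means less shielding and a higher Z_eff on the remaining electrons, and for main-group metals the entire outer shell is lost.
A cation is smaller than its parent atom: Ba²⁺ < Ba.

Ba²⁺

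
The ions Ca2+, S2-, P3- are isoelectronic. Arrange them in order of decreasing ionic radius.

P3- > S2- > Ca2+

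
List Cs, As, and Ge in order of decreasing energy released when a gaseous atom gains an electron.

Atoms with high Z_eff and room in the valence shell (especially the halogens) have the most exothermic electron affinities.
These span different periods and groups, so the two trends combine.
As > Cs: relative to Cs, both the across-period and down-group shifts push As's electron affinity up.
Ge > As: this pair runs against the simple trend — see the exception note.
Note the exception: Ge has a higher electron affinity than As, contrary to the simple trend — adding an electron to As's half-filled 4p³ is unfavourable, so Ge (4p²) has the more exothermic EA.
Tabulated electron affinity (kJ/mol): Ge 119, As 78, Cs 46.
So from highest to lowest: Ge > As > Cs.

Ge > As > Cs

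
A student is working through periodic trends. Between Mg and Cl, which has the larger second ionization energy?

Cl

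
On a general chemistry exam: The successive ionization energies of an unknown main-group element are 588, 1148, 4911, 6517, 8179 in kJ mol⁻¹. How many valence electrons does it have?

2

Look for the largest jump between consecutive ionization energies: IE3/IE2 ≈ 4.3, far larger than any earlier ratio.
That jump marks the point where a core electron is being removed. So the atom has 2 valence electrons.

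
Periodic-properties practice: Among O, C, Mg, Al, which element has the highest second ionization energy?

O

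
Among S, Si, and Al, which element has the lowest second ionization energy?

Si

IE_2 is the cost of taking one more electron from the +1 cation: S⁺ still has 5 valence electrons; Si⁺ still has 3 valence electrons; Al⁺ still has 2 valence electrons.
All are still removing valence electrons, so compare the +1 ions as you would atoms: IE_2 generally rises across a period (higher Z_eff) and falls down a group (larger shell), subject to the usual subshell exceptions.
Valence configurations: S⁺ [Ne]3s²3p³, Si⁺ [Ne]3s²3p¹, Al⁺ [Ne]3s².
Si⁺ loses a lone 3p electron whereas Al⁺ must break into a filled 3s² pair, so IE_2(Al) > IE_2(Si) even though Si has the higher nuclear charge.
The numbers (kJ/mol): S 2252, Si 1577, Al 1817.
Hence IE_2: Si < Al < S.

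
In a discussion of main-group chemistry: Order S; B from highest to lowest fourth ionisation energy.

B, S

IE_4 is the cost of taking one more electron from the +3 cation: S³⁺ still has 3 valence electrons; B³⁺ is the bare [He] core.
Breaking into a closed-shell core is much more expensive than removing a leftover valence electron — B has the largest IE_4 here.
The numbers (kJ/mol): S 4556, B 25026.
Putting it together, IE_4: S < B.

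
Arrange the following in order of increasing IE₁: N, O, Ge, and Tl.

Tl < Ge < O < N

Removing the outermost electron gets harder across a period and easier down a group.
These span different periods and groups, so the two trends combine.
Ge > Tl: relative to Tl, both the across-period and down-group shifts push Ge's first ionization energy up.
O > Ge: relative to Ge, both the across-period and down-group shifts push O's first ionization energy up.
N > O: this pair runs against the simple trend — see the exception note.
Note the exception: N has a higher first ionization energy than O, contrary to the simple trend — pairing an electron in O's 2p⁴ costs repulsion energy, so O ionizes more easily than half-filled N (2p³).
Approximate values (kJ/mol): N 1402, O 1314, Ge 762, Tl 589.
So from lowest to highest: Tl < Ge < O < N.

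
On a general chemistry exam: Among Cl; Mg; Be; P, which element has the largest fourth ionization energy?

Be

IE_4 is the cost of taking one more electron from the +3 cation: Cl³⁺ still has 4 valence electrons; Mg³⁺ is already 1 electron into the core; Be³⁺ is already 1 electron into the core; P³⁺ still has 2 valence electrons.
Core electrons are held far more tightly than valence electrons, so Mg and Be top the IE_4 order.
Valence configurations: Cl³⁺ [Ne]3s²3p², P³⁺ [Ne]3s².
The numbers (kJ/mol): Cl 5159, Mg 10543, Be 21007, P 4964.
Putting it together, IE_4: P < Cl < Mg < Be.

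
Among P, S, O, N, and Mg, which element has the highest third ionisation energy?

Mg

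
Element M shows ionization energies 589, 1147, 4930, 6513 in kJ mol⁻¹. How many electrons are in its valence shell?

2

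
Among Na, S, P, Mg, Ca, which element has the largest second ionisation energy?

Na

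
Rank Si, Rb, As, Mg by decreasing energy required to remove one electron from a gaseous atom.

Mg is in period 3, group 2; Si is in period 3, group 14; As is in period 4, group 15; Rb is in period 5, group 1.
Across a period the outer electron is held more tightly (higher IE₁); down a group it sits in a higher shell, more shielded, and comes off more easily.
Neither a single period nor a single group — weigh both effects.
Mg > Rb: relative to Rb, both the across-period and down-group shifts push Mg's first ionization energy up.
Si > Mg: both are in period 3; the period trend gives Si the larger value.
As > Si: period and group pull opposite ways; the across-period shift dominates (947 vs 786 kJ/mol).
Tabulated first ionization energy (kJ/mol): Mg 738, Si 786, As 947, Rb 403.
So from highest to lowest: As > Si > Mg > Rb.

As > Si > Mg > Rb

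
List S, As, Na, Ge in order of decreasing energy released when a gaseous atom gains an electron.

Electron affinity generally becomes more exothermic across a period toward the halogens and less exothermic down a group.
Here both period and group differ, so the two effects have to be weighed against each other.
As > Na: the two effects oppose for this pair; the across-period effect wins (78 vs 53 kJ/mol).
Ge > As: this pair runs against the simple trend — see the exception note.
S > Ge: both effects reinforce here, so S is clearly the higher of the two.
Note the exception: Ge has a higher electron affinity than As, contrary to the simple trend — adding an electron to As's half-filled 4p³ is unfavourable, so Ge (4p²) has the more exothermic EA.
Tabulated electron affinity (kJ/mol): Na 53, S 200, Ge 119, As 78.
So from highest to lowest: S > Ge > As > Na.

S, Ge, As, Na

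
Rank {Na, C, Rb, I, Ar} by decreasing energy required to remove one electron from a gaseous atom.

Ar > C > I > Na > Rb

IE₁ increases left→right with effective nuclear charge and decreases top→bottom as the valence shell moves farther out.
Here both period and group differ, so the two effects have to be weighed against each other.
Na > Rb: Na sits above Rb in group 1, so the down-group effect alone puts Na higher.
I > Na: period and group pull opposite ways; the across-period shift dominates (1008 vs 496 kJ/mol).
C > I: period and group pull opposite ways; the down-group shift dominates (1086 vs 1008 kJ/mol).
Ar > C: period and group pull opposite ways; the across-period shift dominates (1521 vs 1086 kJ/mol).
Tabulated first ionization energy (kJ/mol): C 1086, Na 496, Ar 1521, Rb 403, I 1008.
So from highest to lowest: Ar > C > I > Na > Rb.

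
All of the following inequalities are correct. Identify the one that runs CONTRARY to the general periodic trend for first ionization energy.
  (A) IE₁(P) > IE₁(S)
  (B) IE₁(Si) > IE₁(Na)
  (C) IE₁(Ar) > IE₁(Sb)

(A)

The general trend: first ionization energy increases across a period and decreases down a group.
(A) P (period 3, group 15) vs S (period 3, group 16): the stated order contradicts the simple trend.
(B) Si (period 3, group 14) vs Na (period 3, group 1): the stated order agrees with the simple trend.
(C) Ar (period 3, group 18) vs Sb (period 5, group 15): the stated order agrees with the simple trend.
The exception is (A): S (3p⁴) ionizes more easily than half-filled P (3p³) because the paired 3p electron in S is pushed out by e⁻–e⁻ repulsion.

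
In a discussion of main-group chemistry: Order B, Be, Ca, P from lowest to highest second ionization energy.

Ca < Be < P < B

IE_2 is the cost of taking one more electron from the +1 cation: B⁺ still has 2 valence electrons; Be⁺ still has 1 valence electron; Ca⁺ still has 1 valence electron; P⁺ still has 4 valence electrons.
All are still removing valence electrons, so compare the +1 ions as you would atoms: IE_2 generally rises across a period (higher Z_eff) and falls down a group (larger shell), subject to the usual subshell exceptions.
Valence configurations: B⁺ [He]2s², Be⁺ [He]2s¹, Ca⁺ [Ar]4s¹, P⁺ [Ne]3s²3p².
Tabulated IE_2 (kJ/mol): B 2427, Be 1757, Ca 1145, P 1907.
So the second ionization energies run Ca < Be < P < B.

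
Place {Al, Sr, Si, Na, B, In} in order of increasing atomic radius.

B is in period 2, group 13; Na is in period 3, group 1; Al is in period 3, group 13; Si is in period 3, group 14; Sr is in period 5, group 2; In is in period 5, group 13.
Radius decreases left→right (rising Z_eff, same n) and increases top→bottom (higher n).
These span different periods and groups, so the two trends combine.
Si > B: period and group pull opposite ways; the down-group shift dominates (116 vs 85 pm).
Al > Si: both are in period 3; the period trend gives Al the larger value.
In > Al: In sits below Al in group 13, so the down-group effect alone puts In larger.
Na > In: the two effects oppose for this pair; the across-period effect wins (155 vs 142 pm).
Sr > Na: the two effects oppose for this pair; the down-group effect wins (185 vs 155 pm).
Tabulated atomic radius (pm): B 85, Na 155, Al 126, Si 116, Sr 185, In 142.
So from smallest to largest: B < Si < Al < In < Na < Sr.

B < Si < Al < In < Na < Sr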